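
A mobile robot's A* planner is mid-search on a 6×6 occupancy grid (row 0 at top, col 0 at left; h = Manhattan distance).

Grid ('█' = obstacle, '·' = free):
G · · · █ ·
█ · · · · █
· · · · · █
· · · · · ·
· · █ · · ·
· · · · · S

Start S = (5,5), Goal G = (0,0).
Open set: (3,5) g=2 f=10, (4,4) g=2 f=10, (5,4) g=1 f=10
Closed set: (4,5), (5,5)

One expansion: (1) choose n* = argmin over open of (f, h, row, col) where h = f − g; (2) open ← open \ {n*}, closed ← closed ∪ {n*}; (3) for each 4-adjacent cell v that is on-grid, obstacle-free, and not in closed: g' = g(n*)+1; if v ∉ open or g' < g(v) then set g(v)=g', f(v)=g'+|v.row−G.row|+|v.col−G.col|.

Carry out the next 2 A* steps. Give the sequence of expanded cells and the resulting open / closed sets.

step 1: expand (3,5) (f=10, h=8) → closed; open now [(3,4) g=3 f=10, (4,4) g=2 f=10, (5,4) g=1 f=10]
step 2: expand (3,4) (f=10, h=7) → closed; open now [(2,4) g=4 f=10, (3,3) g=4 f=10, (4,4) g=2 f=10, (5,4) g=1 f=10]

order=[(3,5) → (3,4)]; open=[(2,4) g=4 f=10, (3,3) g=4 f=10, (4,4) g=2 f=10, (5,4) g=1 f=10]; closed=[(3,4), (3,5), (4,5), (5,5)]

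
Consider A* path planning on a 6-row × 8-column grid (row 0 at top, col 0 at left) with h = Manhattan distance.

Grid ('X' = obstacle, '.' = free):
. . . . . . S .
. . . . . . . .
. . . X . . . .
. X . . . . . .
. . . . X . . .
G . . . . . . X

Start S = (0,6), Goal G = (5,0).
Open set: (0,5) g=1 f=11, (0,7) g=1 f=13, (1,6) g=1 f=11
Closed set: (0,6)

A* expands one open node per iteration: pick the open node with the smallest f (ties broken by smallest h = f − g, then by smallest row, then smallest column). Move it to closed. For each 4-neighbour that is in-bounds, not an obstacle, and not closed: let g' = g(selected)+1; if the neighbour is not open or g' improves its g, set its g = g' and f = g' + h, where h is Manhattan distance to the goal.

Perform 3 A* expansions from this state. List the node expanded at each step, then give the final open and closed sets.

order=[(0,5) → (0,4) → (0,3)]; open=[(0,2) g=4 f=11, (0,7) g=1 f=13, (1,3) g=4 f=11, (1,4) g=3 f=11, (1,5) g=2 f=11, (1,6) g=1 f=11]; closed=[(0,3), (0,4), (0,5), (0,6)]

step 1: expand (0,5) (f=11, h=10) → closed; open now [(0,4) g=2 f=11, (0,7) g=1 f=13, (1,5) g=2 f=11, (1,6) g=1 f=11]
step 2: expand (0,4) (f=11, h=9) → closed; open now [(0,3) g=3 f=11, (0,7) g=1 f=13, (1,4) g=3 f=11, (1,5) g=2 f=11, (1,6) g=1 f=11]
step 3: expand (0,3) (f=11, h=8) → closed; open now [(0,2) g=4 f=11, (0,7) g=1 f=13, (1,3) g=4 f=11, (1,4) g=3 f=11, (1,5) g=2 f=11, (1,6) g=1 f=11]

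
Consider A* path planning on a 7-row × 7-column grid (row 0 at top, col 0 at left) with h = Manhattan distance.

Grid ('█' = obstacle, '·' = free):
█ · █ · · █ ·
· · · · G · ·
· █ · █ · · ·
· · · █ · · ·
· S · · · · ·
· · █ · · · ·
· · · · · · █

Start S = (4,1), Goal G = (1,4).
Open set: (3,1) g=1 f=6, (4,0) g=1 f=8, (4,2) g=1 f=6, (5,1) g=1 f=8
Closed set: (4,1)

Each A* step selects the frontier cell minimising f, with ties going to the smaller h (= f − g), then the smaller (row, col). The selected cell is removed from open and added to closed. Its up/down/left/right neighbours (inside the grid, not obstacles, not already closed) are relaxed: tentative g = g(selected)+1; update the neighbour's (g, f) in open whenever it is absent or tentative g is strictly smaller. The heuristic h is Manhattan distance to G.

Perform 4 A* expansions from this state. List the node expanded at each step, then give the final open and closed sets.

step 1: expand (3,1) (f=6, h=5) → closed; open now [(3,0) g=2 f=8, (3,2) g=2 f=6, (4,0) g=1 f=8, (4,2) g=1 f=6, (5,1) g=1 f=8]
step 2: expand (3,2) (f=6, h=4) → closed; open now [(2,2) g=3 f=6, (3,0) g=2 f=8, (4,0) g=1 f=8, (4,2) g=1 f=6, (5,1) g=1 f=8]
step 3: expand (2,2) (f=6, h=3) → closed; open now [(1,2) g=4 f=6, (3,0) g=2 f=8, (4,0) g=1 f=8, (4,2) g=1 f=6, (5,1) g=1 f=8]
step 4: expand (1,2) (f=6, h=2) → closed; open now [(1,1) g=5 f=8, (1,3) g=5 f=6, (3,0) g=2 f=8, (4,0) g=1 f=8, (4,2) g=1 f=6, (5,1) g=1 f=8]

order=[(3,1) → (3,2) → (2,2) → (1,2)]; open=[(1,1) g=5 f=8, (1,3) g=5 f=6, (3,0) g=2 f=8, (4,0) g=1 f=8, (4,2) g=1 f=6, (5,1) g=1 f=8]; closed=[(1,2), (2,2), (3,1), (3,2), (4,1)]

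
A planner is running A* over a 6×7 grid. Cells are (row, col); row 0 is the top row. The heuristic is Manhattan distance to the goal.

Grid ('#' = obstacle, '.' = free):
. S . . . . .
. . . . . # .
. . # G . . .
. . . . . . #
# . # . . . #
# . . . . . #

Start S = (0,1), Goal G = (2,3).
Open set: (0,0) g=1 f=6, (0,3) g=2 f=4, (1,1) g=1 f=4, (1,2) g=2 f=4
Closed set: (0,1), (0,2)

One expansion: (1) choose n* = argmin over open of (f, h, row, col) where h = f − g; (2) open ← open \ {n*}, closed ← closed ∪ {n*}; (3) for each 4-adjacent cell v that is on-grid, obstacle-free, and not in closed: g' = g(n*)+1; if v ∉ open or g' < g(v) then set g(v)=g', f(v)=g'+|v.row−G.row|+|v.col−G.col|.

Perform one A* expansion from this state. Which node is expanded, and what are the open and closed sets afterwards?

expanded=(0,3); open=[(0,0) g=1 f=6, (0,4) g=3 f=6, (1,1) g=1 f=4, (1,2) g=2 f=4, (1,3) g=3 f=4]; closed=[(0,1), (0,2), (0,3)]

step 1: expand (0,3) (f=4, h=2) → closed; open now [(0,0) g=1 f=6, (0,4) g=3 f=6, (1,1) g=1 f=4, (1,2) g=2 f=4, (1,3) g=3 f=4]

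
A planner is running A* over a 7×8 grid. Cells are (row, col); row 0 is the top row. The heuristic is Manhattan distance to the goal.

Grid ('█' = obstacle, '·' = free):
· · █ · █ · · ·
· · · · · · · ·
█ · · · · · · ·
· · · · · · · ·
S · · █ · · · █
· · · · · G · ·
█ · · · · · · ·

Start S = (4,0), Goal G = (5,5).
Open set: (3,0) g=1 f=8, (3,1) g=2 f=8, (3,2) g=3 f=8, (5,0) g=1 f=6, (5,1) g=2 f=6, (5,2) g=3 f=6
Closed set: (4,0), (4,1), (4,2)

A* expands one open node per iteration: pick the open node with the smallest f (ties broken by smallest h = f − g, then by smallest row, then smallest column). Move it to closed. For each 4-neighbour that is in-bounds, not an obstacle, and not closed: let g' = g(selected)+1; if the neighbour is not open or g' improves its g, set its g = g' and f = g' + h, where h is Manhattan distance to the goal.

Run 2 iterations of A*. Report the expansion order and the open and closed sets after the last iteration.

order=[(5,2) → (5,3)]; open=[(3,0) g=1 f=8, (3,1) g=2 f=8, (3,2) g=3 f=8, (5,0) g=1 f=6, (5,1) g=2 f=6, (5,4) g=5 f=6, (6,2) g=4 f=8, (6,3) g=5 f=8]; closed=[(4,0), (4,1), (4,2), (5,2), (5,3)]

step 1: expand (5,2) (f=6, h=3) → closed; open now [(3,0) g=1 f=8, (3,1) g=2 f=8, (3,2) g=3 f=8, (5,0) g=1 f=6, (5,1) g=2 f=6, (5,3) g=4 f=6, (6,2) g=4 f=8]
step 2: expand (5,3) (f=6, h=2) → closed; open now [(3,0) g=1 f=8, (3,1) g=2 f=8, (3,2) g=3 f=8, (5,0) g=1 f=6, (5,1) g=2 f=6, (5,4) g=5 f=6, (6,2) g=4 f=8, (6,3) g=5 f=8]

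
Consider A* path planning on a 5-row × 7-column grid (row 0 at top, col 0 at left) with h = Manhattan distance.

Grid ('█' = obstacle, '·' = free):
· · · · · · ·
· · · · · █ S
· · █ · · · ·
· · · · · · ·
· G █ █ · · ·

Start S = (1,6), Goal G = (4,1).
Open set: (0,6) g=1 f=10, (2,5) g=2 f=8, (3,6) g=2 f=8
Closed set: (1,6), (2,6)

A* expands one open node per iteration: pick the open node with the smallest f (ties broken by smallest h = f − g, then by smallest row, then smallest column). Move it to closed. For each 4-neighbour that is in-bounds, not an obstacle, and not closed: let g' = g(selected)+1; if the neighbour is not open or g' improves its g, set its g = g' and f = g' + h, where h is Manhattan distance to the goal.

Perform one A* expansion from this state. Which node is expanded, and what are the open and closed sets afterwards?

expanded=(2,5); open=[(0,6) g=1 f=10, (2,4) g=3 f=8, (3,5) g=3 f=8, (3,6) g=2 f=8]; closed=[(1,6), (2,5), (2,6)]

step 1: expand (2,5) (f=8, h=6) → closed; open now [(0,6) g=1 f=10, (2,4) g=3 f=8, (3,5) g=3 f=8, (3,6) g=2 f=8]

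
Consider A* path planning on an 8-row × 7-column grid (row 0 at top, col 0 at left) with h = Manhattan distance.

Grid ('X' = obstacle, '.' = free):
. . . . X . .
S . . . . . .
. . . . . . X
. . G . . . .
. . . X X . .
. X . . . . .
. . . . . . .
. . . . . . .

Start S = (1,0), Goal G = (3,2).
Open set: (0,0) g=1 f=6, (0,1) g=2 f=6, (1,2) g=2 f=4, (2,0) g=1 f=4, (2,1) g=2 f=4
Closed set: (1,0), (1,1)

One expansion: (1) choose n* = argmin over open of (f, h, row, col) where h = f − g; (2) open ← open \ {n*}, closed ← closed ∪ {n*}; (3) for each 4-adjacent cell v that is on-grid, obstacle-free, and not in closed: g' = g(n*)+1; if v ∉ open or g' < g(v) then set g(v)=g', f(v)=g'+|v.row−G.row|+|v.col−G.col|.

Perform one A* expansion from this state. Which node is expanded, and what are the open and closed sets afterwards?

expanded=(1,2); open=[(0,0) g=1 f=6, (0,1) g=2 f=6, (0,2) g=3 f=6, (1,3) g=3 f=6, (2,0) g=1 f=4, (2,1) g=2 f=4, (2,2) g=3 f=4]; closed=[(1,0), (1,1), (1,2)]

step 1: expand (1,2) (f=4, h=2) → closed; open now [(0,0) g=1 f=6, (0,1) g=2 f=6, (0,2) g=3 f=6, (1,3) g=3 f=6, (2,0) g=1 f=4, (2,1) g=2 f=4, (2,2) g=3 f=4]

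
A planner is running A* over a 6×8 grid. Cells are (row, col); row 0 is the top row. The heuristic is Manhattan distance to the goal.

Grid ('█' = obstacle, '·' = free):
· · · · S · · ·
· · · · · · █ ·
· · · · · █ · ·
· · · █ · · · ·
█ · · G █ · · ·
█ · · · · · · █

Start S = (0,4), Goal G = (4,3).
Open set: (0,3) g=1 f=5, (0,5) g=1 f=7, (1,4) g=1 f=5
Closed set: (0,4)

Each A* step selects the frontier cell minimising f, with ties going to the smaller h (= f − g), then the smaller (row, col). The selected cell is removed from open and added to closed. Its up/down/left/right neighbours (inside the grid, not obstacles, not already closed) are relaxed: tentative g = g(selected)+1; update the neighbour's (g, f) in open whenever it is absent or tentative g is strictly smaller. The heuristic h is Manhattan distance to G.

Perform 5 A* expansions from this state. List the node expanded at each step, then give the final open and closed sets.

step 1: expand (0,3) (f=5, h=4) → closed; open now [(0,2) g=2 f=7, (0,5) g=1 f=7, (1,3) g=2 f=5, (1,4) g=1 f=5]
step 2: expand (1,3) (f=5, h=3) → closed; open now [(0,2) g=2 f=7, (0,5) g=1 f=7, (1,2) g=3 f=7, (1,4) g=1 f=5, (2,3) g=3 f=5]
step 3: expand (2,3) (f=5, h=2) → closed; open now [(0,2) g=2 f=7, (0,5) g=1 f=7, (1,2) g=3 f=7, (1,4) g=1 f=5, (2,2) g=4 f=7, (2,4) g=4 f=7]
step 4: expand (1,4) (f=5, h=4) → closed; open now [(0,2) g=2 f=7, (0,5) g=1 f=7, (1,2) g=3 f=7, (1,5) g=2 f=7, (2,2) g=4 f=7, (2,4) g=2 f=5]
step 5: expand (2,4) (f=5, h=3) → closed; open now [(0,2) g=2 f=7, (0,5) g=1 f=7, (1,2) g=3 f=7, (1,5) g=2 f=7, (2,2) g=4 f=7, (3,4) g=3 f=5]

order=[(0,3) → (1,3) → (2,3) → (1,4) → (2,4)]; open=[(0,2) g=2 f=7, (0,5) g=1 f=7, (1,2) g=3 f=7, (1,5) g=2 f=7, (2,2) g=4 f=7, (3,4) g=3 f=5]; closed=[(0,3), (0,4), (1,3), (1,4), (2,3), (2,4)]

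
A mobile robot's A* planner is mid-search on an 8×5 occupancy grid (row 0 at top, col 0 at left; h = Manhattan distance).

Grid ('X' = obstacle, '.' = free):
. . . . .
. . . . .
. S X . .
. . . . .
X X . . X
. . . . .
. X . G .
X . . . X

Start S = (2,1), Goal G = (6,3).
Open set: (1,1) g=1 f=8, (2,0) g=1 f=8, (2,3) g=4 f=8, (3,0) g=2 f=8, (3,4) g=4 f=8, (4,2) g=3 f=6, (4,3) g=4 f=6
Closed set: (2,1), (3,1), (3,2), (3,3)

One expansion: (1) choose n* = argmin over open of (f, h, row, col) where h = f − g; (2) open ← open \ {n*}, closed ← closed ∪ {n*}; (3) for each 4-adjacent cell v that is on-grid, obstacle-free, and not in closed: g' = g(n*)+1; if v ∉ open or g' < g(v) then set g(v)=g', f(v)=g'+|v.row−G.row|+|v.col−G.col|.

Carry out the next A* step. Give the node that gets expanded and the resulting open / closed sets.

expanded=(4,3); open=[(1,1) g=1 f=8, (2,0) g=1 f=8, (2,3) g=4 f=8, (3,0) g=2 f=8, (3,4) g=4 f=8, (4,2) g=3 f=6, (5,3) g=5 f=6]; closed=[(2,1), (3,1), (3,2), (3,3), (4,3)]

step 1: expand (4,3) (f=6, h=2) → closed; open now [(1,1) g=1 f=8, (2,0) g=1 f=8, (2,3) g=4 f=8, (3,0) g=2 f=8, (3,4) g=4 f=8, (4,2) g=3 f=6, (5,3) g=5 f=6]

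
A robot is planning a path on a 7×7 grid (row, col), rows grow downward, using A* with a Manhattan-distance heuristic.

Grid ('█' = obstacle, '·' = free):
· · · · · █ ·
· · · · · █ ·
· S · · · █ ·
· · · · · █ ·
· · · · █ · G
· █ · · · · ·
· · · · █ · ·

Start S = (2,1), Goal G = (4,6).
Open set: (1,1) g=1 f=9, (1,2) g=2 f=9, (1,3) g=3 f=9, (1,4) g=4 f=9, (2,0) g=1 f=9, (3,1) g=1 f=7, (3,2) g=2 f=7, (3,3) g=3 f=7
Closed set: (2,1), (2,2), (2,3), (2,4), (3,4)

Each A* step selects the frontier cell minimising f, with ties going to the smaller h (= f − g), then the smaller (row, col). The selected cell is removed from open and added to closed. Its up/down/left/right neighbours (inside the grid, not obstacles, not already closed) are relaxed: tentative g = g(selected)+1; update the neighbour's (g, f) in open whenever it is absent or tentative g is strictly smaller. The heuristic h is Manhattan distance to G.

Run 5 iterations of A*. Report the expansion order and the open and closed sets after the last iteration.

order=[(3,3) → (4,3) → (3,2) → (4,2) → (3,1)]; open=[(1,1) g=1 f=9, (1,2) g=2 f=9, (1,3) g=3 f=9, (1,4) g=4 f=9, (2,0) g=1 f=9, (3,0) g=2 f=9, (4,1) g=2 f=7, (5,2) g=4 f=9, (5,3) g=5 f=9]; closed=[(2,1), (2,2), (2,3), (2,4), (3,1), (3,2), (3,3), (3,4), (4,2), (4,3)]

step 1: expand (3,3) (f=7, h=4) → closed; open now [(1,1) g=1 f=9, (1,2) g=2 f=9, (1,3) g=3 f=9, (1,4) g=4 f=9, (2,0) g=1 f=9, (3,1) g=1 f=7, (3,2) g=2 f=7, (4,3) g=4 f=7]
step 2: expand (4,3) (f=7, h=3) → closed; open now [(1,1) g=1 f=9, (1,2) g=2 f=9, (1,3) g=3 f=9, (1,4) g=4 f=9, (2,0) g=1 f=9, (3,1) g=1 f=7, (3,2) g=2 f=7, (4,2) g=5 f=9, (5,3) g=5 f=9]
step 3: expand (3,2) (f=7, h=5) → closed; open now [(1,1) g=1 f=9, (1,2) g=2 f=9, (1,3) g=3 f=9, (1,4) g=4 f=9, (2,0) g=1 f=9, (3,1) g=1 f=7, (4,2) g=3 f=7, (5,3) g=5 f=9]
step 4: expand (4,2) (f=7, h=4) → closed; open now [(1,1) g=1 f=9, (1,2) g=2 f=9, (1,3) g=3 f=9, (1,4) g=4 f=9, (2,0) g=1 f=9, (3,1) g=1 f=7, (4,1) g=4 f=9, (5,2) g=4 f=9, (5,3) g=5 f=9]
step 5: expand (3,1) (f=7, h=6) → closed; open now [(1,1) g=1 f=9, (1,2) g=2 f=9, (1,3) g=3 f=9, (1,4) g=4 f=9, (2,0) g=1 f=9, (3,0) g=2 f=9, (4,1) g=2 f=7, (5,2) g=4 f=9, (5,3) g=5 f=9]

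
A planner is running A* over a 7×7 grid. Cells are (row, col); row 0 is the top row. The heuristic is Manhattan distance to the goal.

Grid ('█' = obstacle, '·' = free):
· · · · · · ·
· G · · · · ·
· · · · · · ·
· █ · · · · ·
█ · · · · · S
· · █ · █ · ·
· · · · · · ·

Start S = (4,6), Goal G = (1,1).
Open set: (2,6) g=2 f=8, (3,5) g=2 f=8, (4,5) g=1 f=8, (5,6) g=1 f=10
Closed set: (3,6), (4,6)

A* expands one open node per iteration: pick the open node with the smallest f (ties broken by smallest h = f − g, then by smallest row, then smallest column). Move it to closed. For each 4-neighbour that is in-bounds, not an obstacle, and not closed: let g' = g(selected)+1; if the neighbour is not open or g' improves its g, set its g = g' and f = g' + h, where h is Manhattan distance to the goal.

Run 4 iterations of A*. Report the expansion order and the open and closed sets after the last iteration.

step 1: expand (2,6) (f=8, h=6) → closed; open now [(1,6) g=3 f=8, (2,5) g=3 f=8, (3,5) g=2 f=8, (4,5) g=1 f=8, (5,6) g=1 f=10]
step 2: expand (1,6) (f=8, h=5) → closed; open now [(0,6) g=4 f=10, (1,5) g=4 f=8, (2,5) g=3 f=8, (3,5) g=2 f=8, (4,5) g=1 f=8, (5,6) g=1 f=10]
step 3: expand (1,5) (f=8, h=4) → closed; open now [(0,5) g=5 f=10, (0,6) g=4 f=10, (1,4) g=5 f=8, (2,5) g=3 f=8, (3,5) g=2 f=8, (4,5) g=1 f=8, (5,6) g=1 f=10]
step 4: expand (1,4) (f=8, h=3) → closed; open now [(0,4) g=6 f=10, (0,5) g=5 f=10, (0,6) g=4 f=10, (1,3) g=6 f=8, (2,4) g=6 f=10, (2,5) g=3 f=8, (3,5) g=2 f=8, (4,5) g=1 f=8, (5,6) g=1 f=10]

order=[(2,6) → (1,6) → (1,5) → (1,4)]; open=[(0,4) g=6 f=10, (0,5) g=5 f=10, (0,6) g=4 f=10, (1,3) g=6 f=8, (2,4) g=6 f=10, (2,5) g=3 f=8, (3,5) g=2 f=8, (4,5) g=1 f=8, (5,6) g=1 f=10]; closed=[(1,4), (1,5), (1,6), (2,6), (3,6), (4,6)]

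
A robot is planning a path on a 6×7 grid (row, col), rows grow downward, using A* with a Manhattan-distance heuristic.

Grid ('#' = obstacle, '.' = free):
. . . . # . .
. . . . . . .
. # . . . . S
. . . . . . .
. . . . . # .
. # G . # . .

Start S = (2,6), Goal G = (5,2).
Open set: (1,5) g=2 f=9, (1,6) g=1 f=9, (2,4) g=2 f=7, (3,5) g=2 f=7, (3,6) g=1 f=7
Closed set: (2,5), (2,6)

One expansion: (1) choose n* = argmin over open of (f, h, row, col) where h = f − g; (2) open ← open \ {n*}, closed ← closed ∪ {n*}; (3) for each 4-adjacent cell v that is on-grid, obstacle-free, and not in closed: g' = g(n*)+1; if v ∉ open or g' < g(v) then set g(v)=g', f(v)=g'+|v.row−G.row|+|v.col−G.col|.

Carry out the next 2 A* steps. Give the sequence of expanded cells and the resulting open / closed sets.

step 1: expand (2,4) (f=7, h=5) → closed; open now [(1,4) g=3 f=9, (1,5) g=2 f=9, (1,6) g=1 f=9, (2,3) g=3 f=7, (3,4) g=3 f=7, (3,5) g=2 f=7, (3,6) g=1 f=7]
step 2: expand (2,3) (f=7, h=4) → closed; open now [(1,3) g=4 f=9, (1,4) g=3 f=9, (1,5) g=2 f=9, (1,6) g=1 f=9, (2,2) g=4 f=7, (3,3) g=4 f=7, (3,4) g=3 f=7, (3,5) g=2 f=7, (3,6) g=1 f=7]

order=[(2,4) → (2,3)]; open=[(1,3) g=4 f=9, (1,4) g=3 f=9, (1,5) g=2 f=9, (1,6) g=1 f=9, (2,2) g=4 f=7, (3,3) g=4 f=7, (3,4) g=3 f=7, (3,5) g=2 f=7, (3,6) g=1 f=7]; closed=[(2,3), (2,4), (2,5), (2,6)]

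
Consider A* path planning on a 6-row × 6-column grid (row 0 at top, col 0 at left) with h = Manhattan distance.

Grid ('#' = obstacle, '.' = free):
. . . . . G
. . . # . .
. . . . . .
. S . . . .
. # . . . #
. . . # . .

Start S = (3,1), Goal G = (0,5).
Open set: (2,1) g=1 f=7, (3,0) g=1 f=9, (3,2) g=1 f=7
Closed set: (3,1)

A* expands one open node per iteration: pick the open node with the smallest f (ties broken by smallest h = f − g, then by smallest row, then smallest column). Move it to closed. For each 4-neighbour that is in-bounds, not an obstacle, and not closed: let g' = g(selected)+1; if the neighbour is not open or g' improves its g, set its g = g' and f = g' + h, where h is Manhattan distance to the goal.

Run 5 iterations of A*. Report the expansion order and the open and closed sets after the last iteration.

step 1: expand (2,1) (f=7, h=6) → closed; open now [(1,1) g=2 f=7, (2,0) g=2 f=9, (2,2) g=2 f=7, (3,0) g=1 f=9, (3,2) g=1 f=7]
step 2: expand (1,1) (f=7, h=5) → closed; open now [(0,1) g=3 f=7, (1,0) g=3 f=9, (1,2) g=3 f=7, (2,0) g=2 f=9, (2,2) g=2 f=7, (3,0) g=1 f=9, (3,2) g=1 f=7]
step 3: expand (0,1) (f=7, h=4) → closed; open now [(0,0) g=4 f=9, (0,2) g=4 f=7, (1,0) g=3 f=9, (1,2) g=3 f=7, (2,0) g=2 f=9, (2,2) g=2 f=7, (3,0) g=1 f=9, (3,2) g=1 f=7]
step 4: expand (0,2) (f=7, h=3) → closed; open now [(0,0) g=4 f=9, (0,3) g=5 f=7, (1,0) g=3 f=9, (1,2) g=3 f=7, (2,0) g=2 f=9, (2,2) g=2 f=7, (3,0) g=1 f=9, (3,2) g=1 f=7]
step 5: expand (0,3) (f=7, h=2) → closed; open now [(0,0) g=4 f=9, (0,4) g=6 f=7, (1,0) g=3 f=9, (1,2) g=3 f=7, (2,0) g=2 f=9, (2,2) g=2 f=7, (3,0) g=1 f=9, (3,2) g=1 f=7]

order=[(2,1) → (1,1) → (0,1) → (0,2) → (0,3)]; open=[(0,0) g=4 f=9, (0,4) g=6 f=7, (1,0) g=3 f=9, (1,2) g=3 f=7, (2,0) g=2 f=9, (2,2) g=2 f=7, (3,0) g=1 f=9, (3,2) g=1 f=7]; closed=[(0,1), (0,2), (0,3), (1,1), (2,1), (3,1)]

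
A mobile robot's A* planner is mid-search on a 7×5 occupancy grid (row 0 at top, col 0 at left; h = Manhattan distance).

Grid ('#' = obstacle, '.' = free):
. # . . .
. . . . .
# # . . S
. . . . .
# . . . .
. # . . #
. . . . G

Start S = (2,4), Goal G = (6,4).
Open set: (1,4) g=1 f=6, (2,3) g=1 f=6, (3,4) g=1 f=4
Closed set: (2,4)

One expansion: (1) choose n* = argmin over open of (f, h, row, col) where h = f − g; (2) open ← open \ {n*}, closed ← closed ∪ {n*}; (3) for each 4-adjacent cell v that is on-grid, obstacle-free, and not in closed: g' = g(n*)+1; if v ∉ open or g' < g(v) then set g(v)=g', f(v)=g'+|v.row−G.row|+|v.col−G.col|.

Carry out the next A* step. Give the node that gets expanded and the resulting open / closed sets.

step 1: expand (3,4) (f=4, h=3) → closed; open now [(1,4) g=1 f=6, (2,3) g=1 f=6, (3,3) g=2 f=6, (4,4) g=2 f=4]

expanded=(3,4); open=[(1,4) g=1 f=6, (2,3) g=1 f=6, (3,3) g=2 f=6, (4,4) g=2 f=4]; closed=[(2,4), (3,4)]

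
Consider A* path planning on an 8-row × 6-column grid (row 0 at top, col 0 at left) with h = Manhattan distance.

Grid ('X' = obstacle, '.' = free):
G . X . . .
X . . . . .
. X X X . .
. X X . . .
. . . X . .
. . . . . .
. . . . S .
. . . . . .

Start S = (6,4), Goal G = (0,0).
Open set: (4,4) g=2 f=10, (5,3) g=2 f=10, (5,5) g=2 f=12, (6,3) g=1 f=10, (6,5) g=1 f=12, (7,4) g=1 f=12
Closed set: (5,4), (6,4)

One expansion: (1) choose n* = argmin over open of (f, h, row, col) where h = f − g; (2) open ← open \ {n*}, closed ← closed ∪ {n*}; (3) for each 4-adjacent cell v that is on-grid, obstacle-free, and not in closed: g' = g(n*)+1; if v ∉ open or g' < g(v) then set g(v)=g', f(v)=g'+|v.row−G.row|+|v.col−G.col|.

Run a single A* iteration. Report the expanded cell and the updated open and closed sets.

expanded=(4,4); open=[(3,4) g=3 f=10, (4,5) g=3 f=12, (5,3) g=2 f=10, (5,5) g=2 f=12, (6,3) g=1 f=10, (6,5) g=1 f=12, (7,4) g=1 f=12]; closed=[(4,4), (5,4), (6,4)]

step 1: expand (4,4) (f=10, h=8) → closed; open now [(3,4) g=3 f=10, (4,5) g=3 f=12, (5,3) g=2 f=10, (5,5) g=2 f=12, (6,3) g=1 f=10, (6,5) g=1 f=12, (7,4) g=1 f=12]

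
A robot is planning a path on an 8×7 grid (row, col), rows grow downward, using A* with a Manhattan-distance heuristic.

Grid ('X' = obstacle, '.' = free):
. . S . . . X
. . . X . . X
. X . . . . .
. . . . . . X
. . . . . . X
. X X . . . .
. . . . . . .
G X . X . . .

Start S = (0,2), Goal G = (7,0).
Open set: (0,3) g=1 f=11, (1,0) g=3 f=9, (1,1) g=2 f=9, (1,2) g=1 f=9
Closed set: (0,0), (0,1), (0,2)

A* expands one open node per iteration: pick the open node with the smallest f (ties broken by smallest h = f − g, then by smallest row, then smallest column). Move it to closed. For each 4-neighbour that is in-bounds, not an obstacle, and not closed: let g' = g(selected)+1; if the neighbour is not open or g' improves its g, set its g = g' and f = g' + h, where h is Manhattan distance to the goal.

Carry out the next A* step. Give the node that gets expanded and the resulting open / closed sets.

expanded=(1,0); open=[(0,3) g=1 f=11, (1,1) g=2 f=9, (1,2) g=1 f=9, (2,0) g=4 f=9]; closed=[(0,0), (0,1), (0,2), (1,0)]

step 1: expand (1,0) (f=9, h=6) → closed; open now [(0,3) g=1 f=11, (1,1) g=2 f=9, (1,2) g=1 f=9, (2,0) g=4 f=9]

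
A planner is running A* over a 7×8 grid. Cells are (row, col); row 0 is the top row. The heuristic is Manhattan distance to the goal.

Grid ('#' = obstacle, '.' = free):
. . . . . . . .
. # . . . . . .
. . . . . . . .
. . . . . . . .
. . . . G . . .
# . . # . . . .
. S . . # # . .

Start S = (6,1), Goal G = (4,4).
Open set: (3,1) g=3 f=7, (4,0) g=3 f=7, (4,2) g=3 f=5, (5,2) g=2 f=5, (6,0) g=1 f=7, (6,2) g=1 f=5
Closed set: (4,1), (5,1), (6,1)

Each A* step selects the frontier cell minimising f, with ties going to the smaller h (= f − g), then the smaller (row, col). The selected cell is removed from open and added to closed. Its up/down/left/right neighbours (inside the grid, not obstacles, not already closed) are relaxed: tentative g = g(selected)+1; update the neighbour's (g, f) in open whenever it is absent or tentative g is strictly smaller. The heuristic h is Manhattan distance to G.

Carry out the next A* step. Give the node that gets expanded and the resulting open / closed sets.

expanded=(4,2); open=[(3,1) g=3 f=7, (3,2) g=4 f=7, (4,0) g=3 f=7, (4,3) g=4 f=5, (5,2) g=2 f=5, (6,0) g=1 f=7, (6,2) g=1 f=5]; closed=[(4,1), (4,2), (5,1), (6,1)]

step 1: expand (4,2) (f=5, h=2) → closed; open now [(3,1) g=3 f=7, (3,2) g=4 f=7, (4,0) g=3 f=7, (4,3) g=4 f=5, (5,2) g=2 f=5, (6,0) g=1 f=7, (6,2) g=1 f=5]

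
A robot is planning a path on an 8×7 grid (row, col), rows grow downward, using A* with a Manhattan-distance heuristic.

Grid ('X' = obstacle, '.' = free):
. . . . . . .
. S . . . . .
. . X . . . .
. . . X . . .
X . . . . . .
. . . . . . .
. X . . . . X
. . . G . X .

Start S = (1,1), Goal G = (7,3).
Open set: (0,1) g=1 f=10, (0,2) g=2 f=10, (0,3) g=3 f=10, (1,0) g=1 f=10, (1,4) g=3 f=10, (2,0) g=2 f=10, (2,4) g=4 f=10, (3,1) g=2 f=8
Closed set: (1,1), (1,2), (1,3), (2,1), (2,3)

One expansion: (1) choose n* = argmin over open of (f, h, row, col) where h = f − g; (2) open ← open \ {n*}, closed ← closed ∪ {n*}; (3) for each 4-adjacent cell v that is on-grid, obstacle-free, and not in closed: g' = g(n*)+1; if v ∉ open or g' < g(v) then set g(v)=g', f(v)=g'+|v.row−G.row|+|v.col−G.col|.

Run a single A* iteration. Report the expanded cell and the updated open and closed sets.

expanded=(3,1); open=[(0,1) g=1 f=10, (0,2) g=2 f=10, (0,3) g=3 f=10, (1,0) g=1 f=10, (1,4) g=3 f=10, (2,0) g=2 f=10, (2,4) g=4 f=10, (3,0) g=3 f=10, (3,2) g=3 f=8, (4,1) g=3 f=8]; closed=[(1,1), (1,2), (1,3), (2,1), (2,3), (3,1)]

step 1: expand (3,1) (f=8, h=6) → closed; open now [(0,1) g=1 f=10, (0,2) g=2 f=10, (0,3) g=3 f=10, (1,0) g=1 f=10, (1,4) g=3 f=10, (2,0) g=2 f=10, (2,4) g=4 f=10, (3,0) g=3 f=10, (3,2) g=3 f=8, (4,1) g=3 f=8]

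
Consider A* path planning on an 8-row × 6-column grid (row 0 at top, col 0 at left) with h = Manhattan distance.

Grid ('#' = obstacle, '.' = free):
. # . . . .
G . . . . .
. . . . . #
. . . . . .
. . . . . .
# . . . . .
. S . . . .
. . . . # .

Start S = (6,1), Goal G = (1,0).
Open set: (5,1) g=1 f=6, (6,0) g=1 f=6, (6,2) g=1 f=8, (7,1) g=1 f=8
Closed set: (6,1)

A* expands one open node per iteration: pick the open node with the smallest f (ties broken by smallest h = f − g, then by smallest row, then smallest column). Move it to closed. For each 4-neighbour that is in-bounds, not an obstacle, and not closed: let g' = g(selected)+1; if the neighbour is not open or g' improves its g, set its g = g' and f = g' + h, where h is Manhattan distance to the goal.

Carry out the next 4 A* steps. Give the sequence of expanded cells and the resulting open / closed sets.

order=[(5,1) → (4,1) → (3,1) → (2,1)]; open=[(1,1) g=5 f=6, (2,0) g=5 f=6, (2,2) g=5 f=8, (3,0) g=4 f=6, (3,2) g=4 f=8, (4,0) g=3 f=6, (4,2) g=3 f=8, (5,2) g=2 f=8, (6,0) g=1 f=6, (6,2) g=1 f=8, (7,1) g=1 f=8]; closed=[(2,1), (3,1), (4,1), (5,1), (6,1)]

step 1: expand (5,1) (f=6, h=5) → closed; open now [(4,1) g=2 f=6, (5,2) g=2 f=8, (6,0) g=1 f=6, (6,2) g=1 f=8, (7,1) g=1 f=8]
step 2: expand (4,1) (f=6, h=4) → closed; open now [(3,1) g=3 f=6, (4,0) g=3 f=6, (4,2) g=3 f=8, (5,2) g=2 f=8, (6,0) g=1 f=6, (6,2) g=1 f=8, (7,1) g=1 f=8]
step 3: expand (3,1) (f=6, h=3) → closed; open now [(2,1) g=4 f=6, (3,0) g=4 f=6, (3,2) g=4 f=8, (4,0) g=3 f=6, (4,2) g=3 f=8, (5,2) g=2 f=8, (6,0) g=1 f=6, (6,2) g=1 f=8, (7,1) g=1 f=8]
step 4: expand (2,1) (f=6, h=2) → closed; open now [(1,1) g=5 f=6, (2,0) g=5 f=6, (2,2) g=5 f=8, (3,0) g=4 f=6, (3,2) g=4 f=8, (4,0) g=3 f=6, (4,2) g=3 f=8, (5,2) g=2 f=8, (6,0) g=1 f=6, (6,2) g=1 f=8, (7,1) g=1 f=8]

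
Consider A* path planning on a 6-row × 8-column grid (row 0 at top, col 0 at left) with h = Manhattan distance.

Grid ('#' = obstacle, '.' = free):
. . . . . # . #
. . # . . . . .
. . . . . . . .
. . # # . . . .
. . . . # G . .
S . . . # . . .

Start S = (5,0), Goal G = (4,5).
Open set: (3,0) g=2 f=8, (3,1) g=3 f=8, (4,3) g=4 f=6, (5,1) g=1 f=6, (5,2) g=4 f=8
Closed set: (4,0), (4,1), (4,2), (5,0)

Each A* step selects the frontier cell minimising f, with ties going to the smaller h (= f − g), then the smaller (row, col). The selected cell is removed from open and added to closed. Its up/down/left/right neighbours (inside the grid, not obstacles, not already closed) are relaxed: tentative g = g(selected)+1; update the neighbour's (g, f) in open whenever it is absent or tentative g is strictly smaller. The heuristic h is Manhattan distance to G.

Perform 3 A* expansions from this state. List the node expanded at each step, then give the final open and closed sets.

order=[(4,3) → (5,1) → (5,2)]; open=[(3,0) g=2 f=8, (3,1) g=3 f=8, (5,3) g=3 f=6]; closed=[(4,0), (4,1), (4,2), (4,3), (5,0), (5,1), (5,2)]

step 1: expand (4,3) (f=6, h=2) → closed; open now [(3,0) g=2 f=8, (3,1) g=3 f=8, (5,1) g=1 f=6, (5,2) g=4 f=8, (5,3) g=5 f=8]
step 2: expand (5,1) (f=6, h=5) → closed; open now [(3,0) g=2 f=8, (3,1) g=3 f=8, (5,2) g=2 f=6, (5,3) g=5 f=8]
step 3: expand (5,2) (f=6, h=4) → closed; open now [(3,0) g=2 f=8, (3,1) g=3 f=8, (5,3) g=3 f=6]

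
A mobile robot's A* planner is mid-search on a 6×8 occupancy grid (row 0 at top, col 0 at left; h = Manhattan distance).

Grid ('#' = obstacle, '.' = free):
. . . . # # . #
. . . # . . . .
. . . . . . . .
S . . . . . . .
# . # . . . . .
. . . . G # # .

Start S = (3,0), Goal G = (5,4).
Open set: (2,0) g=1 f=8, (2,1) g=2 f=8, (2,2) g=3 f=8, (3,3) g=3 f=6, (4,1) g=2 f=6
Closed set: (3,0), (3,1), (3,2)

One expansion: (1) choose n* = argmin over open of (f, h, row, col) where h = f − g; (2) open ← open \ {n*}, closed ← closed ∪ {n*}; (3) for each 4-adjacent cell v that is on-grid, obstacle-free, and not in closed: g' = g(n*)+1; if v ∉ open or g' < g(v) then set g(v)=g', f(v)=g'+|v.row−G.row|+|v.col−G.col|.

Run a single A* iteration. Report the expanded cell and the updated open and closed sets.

expanded=(3,3); open=[(2,0) g=1 f=8, (2,1) g=2 f=8, (2,2) g=3 f=8, (2,3) g=4 f=8, (3,4) g=4 f=6, (4,1) g=2 f=6, (4,3) g=4 f=6]; closed=[(3,0), (3,1), (3,2), (3,3)]

step 1: expand (3,3) (f=6, h=3) → closed; open now [(2,0) g=1 f=8, (2,1) g=2 f=8, (2,2) g=3 f=8, (2,3) g=4 f=8, (3,4) g=4 f=6, (4,1) g=2 f=6, (4,3) g=4 f=6]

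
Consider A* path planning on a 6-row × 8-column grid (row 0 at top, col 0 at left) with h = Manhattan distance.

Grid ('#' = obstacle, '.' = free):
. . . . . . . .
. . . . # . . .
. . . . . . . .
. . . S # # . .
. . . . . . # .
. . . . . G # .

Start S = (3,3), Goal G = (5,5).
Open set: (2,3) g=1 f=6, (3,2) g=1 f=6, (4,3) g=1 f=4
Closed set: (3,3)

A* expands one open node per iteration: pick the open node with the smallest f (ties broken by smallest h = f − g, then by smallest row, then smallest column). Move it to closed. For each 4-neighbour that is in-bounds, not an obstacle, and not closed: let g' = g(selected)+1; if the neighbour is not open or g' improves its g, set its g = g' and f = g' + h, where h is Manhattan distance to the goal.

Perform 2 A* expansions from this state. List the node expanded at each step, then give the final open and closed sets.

step 1: expand (4,3) (f=4, h=3) → closed; open now [(2,3) g=1 f=6, (3,2) g=1 f=6, (4,2) g=2 f=6, (4,4) g=2 f=4, (5,3) g=2 f=4]
step 2: expand (4,4) (f=4, h=2) → closed; open now [(2,3) g=1 f=6, (3,2) g=1 f=6, (4,2) g=2 f=6, (4,5) g=3 f=4, (5,3) g=2 f=4, (5,4) g=3 f=4]

order=[(4,3) → (4,4)]; open=[(2,3) g=1 f=6, (3,2) g=1 f=6, (4,2) g=2 f=6, (4,5) g=3 f=4, (5,3) g=2 f=4, (5,4) g=3 f=4]; closed=[(3,3), (4,3), (4,4)]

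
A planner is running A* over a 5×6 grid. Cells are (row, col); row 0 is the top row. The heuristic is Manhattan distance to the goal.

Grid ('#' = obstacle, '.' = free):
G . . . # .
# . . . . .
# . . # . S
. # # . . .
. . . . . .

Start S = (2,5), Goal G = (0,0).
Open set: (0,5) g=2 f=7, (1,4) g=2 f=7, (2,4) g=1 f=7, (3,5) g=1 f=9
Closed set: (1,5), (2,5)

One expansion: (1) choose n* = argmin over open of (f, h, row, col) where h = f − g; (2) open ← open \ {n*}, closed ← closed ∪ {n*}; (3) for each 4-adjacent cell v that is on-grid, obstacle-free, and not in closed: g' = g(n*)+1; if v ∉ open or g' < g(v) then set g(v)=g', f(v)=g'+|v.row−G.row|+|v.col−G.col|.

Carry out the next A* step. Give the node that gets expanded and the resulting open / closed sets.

expanded=(0,5); open=[(1,4) g=2 f=7, (2,4) g=1 f=7, (3,5) g=1 f=9]; closed=[(0,5), (1,5), (2,5)]

step 1: expand (0,5) (f=7, h=5) → closed; open now [(1,4) g=2 f=7, (2,4) g=1 f=7, (3,5) g=1 f=9]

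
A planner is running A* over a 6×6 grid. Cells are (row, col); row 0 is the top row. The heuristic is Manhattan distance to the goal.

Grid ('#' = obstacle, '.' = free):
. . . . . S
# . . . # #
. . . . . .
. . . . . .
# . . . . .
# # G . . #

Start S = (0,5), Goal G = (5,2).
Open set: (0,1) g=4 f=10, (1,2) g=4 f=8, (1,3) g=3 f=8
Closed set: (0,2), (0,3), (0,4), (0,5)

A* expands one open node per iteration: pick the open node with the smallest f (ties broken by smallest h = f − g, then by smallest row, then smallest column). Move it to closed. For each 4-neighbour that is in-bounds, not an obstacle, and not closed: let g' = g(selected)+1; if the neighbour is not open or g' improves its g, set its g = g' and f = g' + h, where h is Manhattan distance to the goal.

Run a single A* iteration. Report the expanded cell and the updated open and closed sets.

step 1: expand (1,2) (f=8, h=4) → closed; open now [(0,1) g=4 f=10, (1,1) g=5 f=10, (1,3) g=3 f=8, (2,2) g=5 f=8]

expanded=(1,2); open=[(0,1) g=4 f=10, (1,1) g=5 f=10, (1,3) g=3 f=8, (2,2) g=5 f=8]; closed=[(0,2), (0,3), (0,4), (0,5), (1,2)]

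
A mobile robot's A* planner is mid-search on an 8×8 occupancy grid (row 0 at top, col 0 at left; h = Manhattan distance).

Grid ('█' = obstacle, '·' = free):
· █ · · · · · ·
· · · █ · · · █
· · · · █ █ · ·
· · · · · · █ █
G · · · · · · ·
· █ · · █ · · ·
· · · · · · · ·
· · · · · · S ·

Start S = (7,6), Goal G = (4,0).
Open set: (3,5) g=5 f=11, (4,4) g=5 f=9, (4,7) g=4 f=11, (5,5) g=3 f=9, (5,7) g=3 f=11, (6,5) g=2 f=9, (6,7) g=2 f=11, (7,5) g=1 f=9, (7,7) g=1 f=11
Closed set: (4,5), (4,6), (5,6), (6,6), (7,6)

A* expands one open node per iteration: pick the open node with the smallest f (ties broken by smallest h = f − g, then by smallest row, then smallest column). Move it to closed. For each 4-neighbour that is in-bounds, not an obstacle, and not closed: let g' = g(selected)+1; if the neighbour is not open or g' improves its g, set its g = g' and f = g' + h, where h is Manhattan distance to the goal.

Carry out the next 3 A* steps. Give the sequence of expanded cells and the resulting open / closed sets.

order=[(4,4) → (4,3) → (4,2)]; open=[(3,2) g=8 f=11, (3,3) g=7 f=11, (3,4) g=6 f=11, (3,5) g=5 f=11, (4,1) g=8 f=9, (4,7) g=4 f=11, (5,2) g=8 f=11, (5,3) g=7 f=11, (5,5) g=3 f=9, (5,7) g=3 f=11, (6,5) g=2 f=9, (6,7) g=2 f=11, (7,5) g=1 f=9, (7,7) g=1 f=11]; closed=[(4,2), (4,3), (4,4), (4,5), (4,6), (5,6), (6,6), (7,6)]

step 1: expand (4,4) (f=9, h=4) → closed; open now [(3,4) g=6 f=11, (3,5) g=5 f=11, (4,3) g=6 f=9, (4,7) g=4 f=11, (5,5) g=3 f=9, (5,7) g=3 f=11, (6,5) g=2 f=9, (6,7) g=2 f=11, (7,5) g=1 f=9, (7,7) g=1 f=11]
step 2: expand (4,3) (f=9, h=3) → closed; open now [(3,3) g=7 f=11, (3,4) g=6 f=11, (3,5) g=5 f=11, (4,2) g=7 f=9, (4,7) g=4 f=11, (5,3) g=7 f=11, (5,5) g=3 f=9, (5,7) g=3 f=11, (6,5) g=2 f=9, (6,7) g=2 f=11, (7,5) g=1 f=9, (7,7) g=1 f=11]
step 3: expand (4,2) (f=9, h=2) → closed; open now [(3,2) g=8 f=11, (3,3) g=7 f=11, (3,4) g=6 f=11, (3,5) g=5 f=11, (4,1) g=8 f=9, (4,7) g=4 f=11, (5,2) g=8 f=11, (5,3) g=7 f=11, (5,5) g=3 f=9, (5,7) g=3 f=11, (6,5) g=2 f=9, (6,7) g=2 f=11, (7,5) g=1 f=9, (7,7) g=1 f=11]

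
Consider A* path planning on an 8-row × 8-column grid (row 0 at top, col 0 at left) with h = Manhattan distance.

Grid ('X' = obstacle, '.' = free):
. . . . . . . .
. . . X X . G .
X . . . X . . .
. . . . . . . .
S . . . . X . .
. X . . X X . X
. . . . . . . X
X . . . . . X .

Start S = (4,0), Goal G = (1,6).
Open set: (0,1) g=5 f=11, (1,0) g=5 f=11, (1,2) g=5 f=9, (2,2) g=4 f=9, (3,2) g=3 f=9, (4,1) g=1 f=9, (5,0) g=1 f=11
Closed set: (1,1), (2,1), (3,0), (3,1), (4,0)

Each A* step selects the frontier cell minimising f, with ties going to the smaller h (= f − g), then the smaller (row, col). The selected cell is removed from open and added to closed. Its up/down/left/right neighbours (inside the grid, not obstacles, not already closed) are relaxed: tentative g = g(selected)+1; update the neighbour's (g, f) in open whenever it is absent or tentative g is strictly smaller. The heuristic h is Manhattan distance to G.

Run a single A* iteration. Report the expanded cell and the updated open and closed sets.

step 1: expand (1,2) (f=9, h=4) → closed; open now [(0,1) g=5 f=11, (0,2) g=6 f=11, (1,0) g=5 f=11, (2,2) g=4 f=9, (3,2) g=3 f=9, (4,1) g=1 f=9, (5,0) g=1 f=11]

expanded=(1,2); open=[(0,1) g=5 f=11, (0,2) g=6 f=11, (1,0) g=5 f=11, (2,2) g=4 f=9, (3,2) g=3 f=9, (4,1) g=1 f=9, (5,0) g=1 f=11]; closed=[(1,1), (1,2), (2,1), (3,0), (3,1), (4,0)]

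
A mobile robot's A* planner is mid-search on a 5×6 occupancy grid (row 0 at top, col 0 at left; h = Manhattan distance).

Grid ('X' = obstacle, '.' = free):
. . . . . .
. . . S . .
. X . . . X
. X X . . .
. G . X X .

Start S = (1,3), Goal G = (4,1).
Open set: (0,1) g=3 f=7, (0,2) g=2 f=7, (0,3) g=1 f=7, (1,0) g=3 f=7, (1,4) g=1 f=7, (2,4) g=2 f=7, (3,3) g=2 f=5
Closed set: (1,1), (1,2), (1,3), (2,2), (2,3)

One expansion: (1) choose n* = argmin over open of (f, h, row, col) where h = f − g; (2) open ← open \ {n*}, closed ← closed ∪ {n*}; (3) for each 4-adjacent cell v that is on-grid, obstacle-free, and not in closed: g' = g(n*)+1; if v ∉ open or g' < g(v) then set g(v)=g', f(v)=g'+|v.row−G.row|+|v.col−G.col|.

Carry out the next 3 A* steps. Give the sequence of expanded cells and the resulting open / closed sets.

step 1: expand (3,3) (f=5, h=3) → closed; open now [(0,1) g=3 f=7, (0,2) g=2 f=7, (0,3) g=1 f=7, (1,0) g=3 f=7, (1,4) g=1 f=7, (2,4) g=2 f=7, (3,4) g=3 f=7]
step 2: expand (0,1) (f=7, h=4) → closed; open now [(0,0) g=4 f=9, (0,2) g=2 f=7, (0,3) g=1 f=7, (1,0) g=3 f=7, (1,4) g=1 f=7, (2,4) g=2 f=7, (3,4) g=3 f=7]
step 3: expand (1,0) (f=7, h=4) → closed; open now [(0,0) g=4 f=9, (0,2) g=2 f=7, (0,3) g=1 f=7, (1,4) g=1 f=7, (2,0) g=4 f=7, (2,4) g=2 f=7, (3,4) g=3 f=7]

order=[(3,3) → (0,1) → (1,0)]; open=[(0,0) g=4 f=9, (0,2) g=2 f=7, (0,3) g=1 f=7, (1,4) g=1 f=7, (2,0) g=4 f=7, (2,4) g=2 f=7, (3,4) g=3 f=7]; closed=[(0,1), (1,0), (1,1), (1,2), (1,3), (2,2), (2,3), (3,3)]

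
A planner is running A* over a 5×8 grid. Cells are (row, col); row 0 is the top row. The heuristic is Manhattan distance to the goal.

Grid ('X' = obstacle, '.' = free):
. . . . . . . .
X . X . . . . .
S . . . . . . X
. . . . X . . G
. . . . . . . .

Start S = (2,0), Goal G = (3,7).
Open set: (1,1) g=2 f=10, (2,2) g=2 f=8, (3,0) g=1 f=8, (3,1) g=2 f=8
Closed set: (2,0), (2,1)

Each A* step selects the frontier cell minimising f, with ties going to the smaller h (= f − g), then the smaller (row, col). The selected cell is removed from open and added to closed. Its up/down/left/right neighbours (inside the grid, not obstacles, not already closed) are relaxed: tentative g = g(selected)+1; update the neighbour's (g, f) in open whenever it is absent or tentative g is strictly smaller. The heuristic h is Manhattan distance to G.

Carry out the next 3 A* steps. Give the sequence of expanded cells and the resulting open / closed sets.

order=[(2,2) → (2,3) → (2,4)]; open=[(1,1) g=2 f=10, (1,3) g=4 f=10, (1,4) g=5 f=10, (2,5) g=5 f=8, (3,0) g=1 f=8, (3,1) g=2 f=8, (3,2) g=3 f=8, (3,3) g=4 f=8]; closed=[(2,0), (2,1), (2,2), (2,3), (2,4)]

step 1: expand (2,2) (f=8, h=6) → closed; open now [(1,1) g=2 f=10, (2,3) g=3 f=8, (3,0) g=1 f=8, (3,1) g=2 f=8, (3,2) g=3 f=8]
step 2: expand (2,3) (f=8, h=5) → closed; open now [(1,1) g=2 f=10, (1,3) g=4 f=10, (2,4) g=4 f=8, (3,0) g=1 f=8, (3,1) g=2 f=8, (3,2) g=3 f=8, (3,3) g=4 f=8]
step 3: expand (2,4) (f=8, h=4) → closed; open now [(1,1) g=2 f=10, (1,3) g=4 f=10, (1,4) g=5 f=10, (2,5) g=5 f=8, (3,0) g=1 f=8, (3,1) g=2 f=8, (3,2) g=3 f=8, (3,3) g=4 f=8]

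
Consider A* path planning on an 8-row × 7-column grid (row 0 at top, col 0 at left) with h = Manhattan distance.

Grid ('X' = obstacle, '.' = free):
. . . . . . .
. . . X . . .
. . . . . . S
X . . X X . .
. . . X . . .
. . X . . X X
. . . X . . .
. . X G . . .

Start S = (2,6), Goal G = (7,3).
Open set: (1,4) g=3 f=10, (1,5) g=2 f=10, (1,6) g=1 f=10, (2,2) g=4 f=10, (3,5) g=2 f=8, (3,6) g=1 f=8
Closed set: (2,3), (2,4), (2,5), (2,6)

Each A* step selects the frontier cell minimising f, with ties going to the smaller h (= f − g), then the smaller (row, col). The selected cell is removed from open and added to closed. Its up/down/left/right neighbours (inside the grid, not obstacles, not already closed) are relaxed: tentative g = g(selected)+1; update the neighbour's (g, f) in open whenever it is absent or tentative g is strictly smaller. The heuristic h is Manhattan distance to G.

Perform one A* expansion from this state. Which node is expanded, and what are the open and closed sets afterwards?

expanded=(3,5); open=[(1,4) g=3 f=10, (1,5) g=2 f=10, (1,6) g=1 f=10, (2,2) g=4 f=10, (3,6) g=1 f=8, (4,5) g=3 f=8]; closed=[(2,3), (2,4), (2,5), (2,6), (3,5)]

step 1: expand (3,5) (f=8, h=6) → closed; open now [(1,4) g=3 f=10, (1,5) g=2 f=10, (1,6) g=1 f=10, (2,2) g=4 f=10, (3,6) g=1 f=8, (4,5) g=3 f=8]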